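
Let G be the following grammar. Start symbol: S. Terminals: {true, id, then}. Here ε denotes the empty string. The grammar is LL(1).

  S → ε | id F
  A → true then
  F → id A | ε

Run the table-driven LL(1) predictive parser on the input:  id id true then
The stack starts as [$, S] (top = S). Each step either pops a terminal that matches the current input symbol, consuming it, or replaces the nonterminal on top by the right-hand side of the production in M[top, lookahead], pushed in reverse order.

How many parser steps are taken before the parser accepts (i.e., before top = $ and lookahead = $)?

     Stack        Input              Action
  1  $ S          id id true then $  expand S → id F
  2  $ F id       id id true then $  match id
  3  $ F          id true then $     expand F → id A
  4  $ A id       id true then $     match id
  5  $ A          true then $        expand A → true then
  6  $ then true  true then $        match true
  7  $ then       then $             match then
Accept reached after 7 steps.

7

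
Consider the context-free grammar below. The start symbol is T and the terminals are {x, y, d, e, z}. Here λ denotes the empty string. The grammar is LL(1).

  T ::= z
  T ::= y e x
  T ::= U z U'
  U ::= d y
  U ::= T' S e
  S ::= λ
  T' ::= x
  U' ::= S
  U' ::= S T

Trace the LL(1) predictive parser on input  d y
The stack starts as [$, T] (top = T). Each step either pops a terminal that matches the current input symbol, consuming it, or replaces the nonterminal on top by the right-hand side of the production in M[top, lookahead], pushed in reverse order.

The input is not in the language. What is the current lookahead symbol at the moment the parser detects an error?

$

     Stack       Input  Action
  1  $ T         d y $  expand T ::= U z U'
  2  $ U' z U    d y $  expand U ::= d y
  3  $ U' z y d  d y $  match d
  4  $ U' z y    y $    match y
  5  $ U' z      $      error: top is terminal z but lookahead is $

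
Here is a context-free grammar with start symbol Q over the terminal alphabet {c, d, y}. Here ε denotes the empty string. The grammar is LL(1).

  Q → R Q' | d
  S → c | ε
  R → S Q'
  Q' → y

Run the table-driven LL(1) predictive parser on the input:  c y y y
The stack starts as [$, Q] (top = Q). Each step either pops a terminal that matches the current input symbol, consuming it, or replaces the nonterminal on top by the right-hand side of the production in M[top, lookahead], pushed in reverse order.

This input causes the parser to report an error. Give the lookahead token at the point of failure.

     Stack      Input      Action
  1  $ Q        c y y y $  expand Q → R Q'
  2  $ Q' R     c y y y $  expand R → S Q'
  3  $ Q' Q' S  c y y y $  expand S → c
  4  $ Q' Q' c  c y y y $  match c
  5  $ Q' Q'    y y y $    expand Q' → y
  6  $ Q' y     y y y $    match y
  7  $ Q'       y y $      expand Q' → y
  8  $ y        y y $      match y
  9  $          y $        error: stack empty but input remains

y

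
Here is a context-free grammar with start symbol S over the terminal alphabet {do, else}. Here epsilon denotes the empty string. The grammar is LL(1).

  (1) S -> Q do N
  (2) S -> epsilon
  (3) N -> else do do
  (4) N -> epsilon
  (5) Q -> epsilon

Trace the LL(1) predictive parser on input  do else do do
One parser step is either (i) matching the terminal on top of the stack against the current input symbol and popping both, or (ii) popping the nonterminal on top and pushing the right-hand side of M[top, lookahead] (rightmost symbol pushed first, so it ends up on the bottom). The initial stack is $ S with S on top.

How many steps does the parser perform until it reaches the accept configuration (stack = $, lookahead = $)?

7

     Stack         Input            Action
  1  $ S           do else do do $  expand S -> Q do N
  2  $ N do Q      do else do do $  expand Q -> epsilon
  3  $ N do        do else do do $  match do
  4  $ N           else do do $     expand N -> else do do
  5  $ do do else  else do do $     match else
  6  $ do do       do do $          match do
  7  $ do          do $             match do
Accept reached after 7 steps.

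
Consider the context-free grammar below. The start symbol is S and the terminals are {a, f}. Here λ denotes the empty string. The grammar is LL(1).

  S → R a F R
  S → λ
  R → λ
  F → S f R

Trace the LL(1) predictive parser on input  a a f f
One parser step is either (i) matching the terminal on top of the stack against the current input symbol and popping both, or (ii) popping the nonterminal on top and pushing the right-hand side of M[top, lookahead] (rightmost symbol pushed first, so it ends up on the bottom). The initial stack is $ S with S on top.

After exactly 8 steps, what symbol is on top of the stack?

step 1: stack=$ S  input=a a f f $  — expand S → R a F R
step 2: stack=$ R F a R  input=a a f f $  — expand R → λ
step 3: stack=$ R F a  input=a a f f $  — match a
step 4: stack=$ R F  input=a f f $  — expand F → S f R
step 5: stack=$ R R f S  input=a f f $  — expand S → R a F R
step 6: stack=$ R R f R F a R  input=a f f $  — expand R → λ
step 7: stack=$ R R f R F a  input=a f f $  — match a
step 8: stack=$ R R f R F  input=f f $  — expand F → S f R
Stack after step 8: $ R R f R R f S (top = S).

S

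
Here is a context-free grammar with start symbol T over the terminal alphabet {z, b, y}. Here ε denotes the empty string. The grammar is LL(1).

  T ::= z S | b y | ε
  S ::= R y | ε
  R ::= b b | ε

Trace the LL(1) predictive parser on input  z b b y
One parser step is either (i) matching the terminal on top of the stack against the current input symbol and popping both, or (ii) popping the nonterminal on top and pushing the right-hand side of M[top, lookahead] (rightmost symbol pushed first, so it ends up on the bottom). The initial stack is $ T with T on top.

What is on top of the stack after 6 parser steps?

     Stack    Input      Action
  1  $ T      z b b y $  expand T ::= z S
  2  $ S z    z b b y $  match z
  3  $ S      b b y $    expand S ::= R y
  4  $ y R    b b y $    expand R ::= b b
  5  $ y b b  b b y $    match b
  6  $ y b    b y $      match b
Stack after step 6: $ y (top = y).

y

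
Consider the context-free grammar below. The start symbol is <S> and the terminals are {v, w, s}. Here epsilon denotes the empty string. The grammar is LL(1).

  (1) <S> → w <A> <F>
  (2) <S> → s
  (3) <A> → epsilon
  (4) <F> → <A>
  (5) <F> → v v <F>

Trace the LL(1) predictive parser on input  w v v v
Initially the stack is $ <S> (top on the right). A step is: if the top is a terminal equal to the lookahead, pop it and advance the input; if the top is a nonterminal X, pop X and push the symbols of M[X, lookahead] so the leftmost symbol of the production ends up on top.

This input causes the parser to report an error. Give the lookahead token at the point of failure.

step 1: stack=$ <S>  input=w v v v $  — expand <S> → w <A> <F>
step 2: stack=$ <F> <A> w  input=w v v v $  — match w
step 3: stack=$ <F> <A>  input=v v v $  — expand <A> → epsilon
step 4: stack=$ <F>  input=v v v $  — expand <F> → v v <F>
step 5: stack=$ <F> v v  input=v v v $  — match v
step 6: stack=$ <F> v  input=v v $  — match v
step 7: stack=$ <F>  input=v $  — expand <F> → v v <F>
step 8: stack=$ <F> v v  input=v $  — match v
step 9: stack=$ <F> v  input=$  — error: top is terminal v but lookahead is $

$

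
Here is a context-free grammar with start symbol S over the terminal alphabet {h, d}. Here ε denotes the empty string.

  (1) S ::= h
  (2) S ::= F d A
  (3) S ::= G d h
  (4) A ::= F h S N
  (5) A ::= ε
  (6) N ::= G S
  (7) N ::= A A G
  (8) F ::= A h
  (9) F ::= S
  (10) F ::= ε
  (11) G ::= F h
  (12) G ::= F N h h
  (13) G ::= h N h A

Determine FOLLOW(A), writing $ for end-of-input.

{$, d, h}

FIRST(S) = {d, h}  (via F d A, G d h)
FIRST(A) = {ε, d, h}  (via F h S N)
FIRST(F) = {ε, d, h}  (via A h, S)
FIRST(N) = {d, h}  (via G S, A A G)
FIRST(G) = {d, h}  (via F h, F N h h)
FOLLOW(S) includes $ since S is the start symbol.
FOLLOW(F): in S::=F d A, F is followed by d A with FIRST {d}; in A::=F h S N, F is followed by h S N with FIRST {h}; in G::=F h, F is followed by h with FIRST {h}; in G::=F N h h, F is followed by N h h with FIRST {d, h}. Thus FOLLOW(F) = {d, h}.
FOLLOW(S): in A::=F h S N, S is followed by N with FIRST {d, h}; in N::=G S, the suffix after S is empty, so FOLLOW(S) ⊇ FOLLOW(N) = {$, d, h}; in F::=S, the suffix after S is empty, so FOLLOW(S) ⊇ FOLLOW(F) = {d, h}. Thus FOLLOW(S) = {$, d, h}.
FOLLOW(A): in S::=F d A, the suffix after A is empty, so FOLLOW(A) ⊇ FOLLOW(S) = {$, d, h}; in N::=A A G (occurrence 1), A is followed by A G with FIRST {d, h}; in N::=A A G (occurrence 2), A is followed by G with FIRST {d, h}; in F::=A h, A is followed by h with FIRST {h}; in G::=h N h A, the suffix after A is empty, so FOLLOW(A) ⊇ FOLLOW(G) = {$, d, h}. Thus FOLLOW(A) = {$, d, h}.
FOLLOW(N): in A::=F h S N, the suffix after N is empty, so FOLLOW(N) ⊇ FOLLOW(A) = {$, d, h}; in G::=F N h h, N is followed by h h with FIRST {h}; in G::=h N h A, N is followed by h A with FIRST {h}. Thus FOLLOW(N) = {$, d, h}.
FOLLOW(G): in S::=G d h, G is followed by d h with FIRST {d}; in N::=G S, G is followed by S with FIRST {d, h}; in N::=A A G, the suffix after G is empty, so FOLLOW(G) ⊇ FOLLOW(N) = {$, d, h}. Thus FOLLOW(G) = {$, d, h}.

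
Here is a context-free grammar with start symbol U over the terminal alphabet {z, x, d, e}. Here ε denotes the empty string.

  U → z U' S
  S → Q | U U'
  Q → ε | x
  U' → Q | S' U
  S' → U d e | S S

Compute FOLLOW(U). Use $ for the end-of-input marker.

{$, d, x, z}

FIRST(U): from U→z U' S we get {z}. So FIRST(U) = {z}.
FIRST(Q): from Q→ε we get {ε}; from Q→x we get {x}. So FIRST(Q) = {ε, x}.
FIRST(S): from S→Q we get {ε, x}; from S→U U' we get {z}. So FIRST(S) = {ε, x, z}.
FIRST(S'): from S'→U d e we get {z}; from S'→S S we get {ε, x, z}. So FIRST(S') = {ε, x, z}.
FIRST(U'): from U'→Q we get {ε, x}; from U'→S' U we get {x, z}. So FIRST(U') = {ε, x, z}.
FOLLOW(U) includes $ since U is the start symbol.
FOLLOW(S'): in U'→S' U, S' is followed by U with FIRST {z}. Thus FOLLOW(S') = {z}.
FOLLOW(U): in S→U U', U is followed by U' with FIRST {ε, x, z}; in S→U U', the suffix after U is nullable, so FOLLOW(U) ⊇ FOLLOW(S) = {$, d, x, z}; in U'→S' U, the suffix after U is empty, so FOLLOW(U) ⊇ FOLLOW(U') = {$, d, x, z}; in S'→U d e, U is followed by d e with FIRST {d}. Thus FOLLOW(U) = {$, d, x, z}.
FOLLOW(S): in U→z U' S, the suffix after S is empty, so FOLLOW(S) ⊇ FOLLOW(U) = {$, d, x, z}; in S'→S S (occurrence 1), S is followed by S with FIRST {ε, x, z}; in S'→S S (occurrence 1), the suffix after S is nullable, so FOLLOW(S) ⊇ FOLLOW(S') = {z}; in S'→S S (occurrence 2), the suffix after S is empty, so FOLLOW(S) ⊇ FOLLOW(S') = {z}. Thus FOLLOW(S) = {$, d, x, z}.
FOLLOW(U'): in U→z U' S, U' is followed by S with FIRST {ε, x, z}; in U→z U' S, the suffix after U' is nullable, so FOLLOW(U') ⊇ FOLLOW(U) = {$, d, x, z}; in S→U U', the suffix after U' is empty, so FOLLOW(U') ⊇ FOLLOW(S) = {$, d, x, z}. Thus FOLLOW(U') = {$, d, x, z}.
FOLLOW(Q): in S→Q, the suffix after Q is empty, so FOLLOW(Q) ⊇ FOLLOW(S) = {$, d, x, z}; in U'→Q, the suffix after Q is empty, so FOLLOW(Q) ⊇ FOLLOW(U') = {$, d, x, z}. Thus FOLLOW(Q) = {$, d, x, z}.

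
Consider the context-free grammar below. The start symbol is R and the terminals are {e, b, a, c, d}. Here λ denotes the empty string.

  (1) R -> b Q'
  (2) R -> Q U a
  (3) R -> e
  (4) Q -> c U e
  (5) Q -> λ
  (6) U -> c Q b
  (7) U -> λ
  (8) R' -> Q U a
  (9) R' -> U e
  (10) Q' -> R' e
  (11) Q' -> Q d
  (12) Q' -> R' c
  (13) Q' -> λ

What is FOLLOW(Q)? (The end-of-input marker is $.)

{a, b, c, d}

FIRST(Q) = {λ, c}
FIRST(U) = {λ, c}
FIRST(R) = {a, b, c, e}  (via Q U a)
FIRST(R') = {a, c, e}  (via Q U a, U e)
FIRST(Q') = {λ, a, c, d, e}  (via R' e, Q d, R' c)
FOLLOW(R) includes $ since R is the start symbol.
FOLLOW(R): R appears on no right-hand side. Thus FOLLOW(R) = {$}.
FOLLOW(Q): in R->Q U a, Q is followed by U a with FIRST {a, c}; in U->c Q b, Q is followed by b with FIRST {b}; in R'->Q U a, Q is followed by U a with FIRST {a, c}; in Q'->Q d, Q is followed by d with FIRST {d}. Thus FOLLOW(Q) = {a, b, c, d}.
FOLLOW(U): in R->Q U a, U is followed by a with FIRST {a}; in Q->c U e, U is followed by e with FIRST {e}; in R'->Q U a, U is followed by a with FIRST {a}; in R'->U e, U is followed by e with FIRST {e}. Thus FOLLOW(U) = {a, e}.
FOLLOW(R'): in Q'->R' e, R' is followed by e with FIRST {e}; in Q'->R' c, R' is followed by c with FIRST {c}. Thus FOLLOW(R') = {c, e}.
FOLLOW(Q'): in R->b Q', the suffix after Q' is empty, so FOLLOW(Q') ⊇ FOLLOW(R) = {$}. Thus FOLLOW(Q') = {$}.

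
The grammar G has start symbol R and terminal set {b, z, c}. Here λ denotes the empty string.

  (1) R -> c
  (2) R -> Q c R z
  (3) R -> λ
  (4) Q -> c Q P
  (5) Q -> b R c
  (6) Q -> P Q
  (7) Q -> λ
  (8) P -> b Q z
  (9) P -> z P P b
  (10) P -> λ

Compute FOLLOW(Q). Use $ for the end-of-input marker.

FIRST(P): from P->b Q z we get {b}; from P->z P P b we get {z}; from P->λ we get {λ}. So FIRST(P) = {λ, b, z}.
FIRST(Q): from Q->c Q P we get {c}; from Q->b R c we get {b}; from Q->P Q we get {λ, b, c, z}; from Q->λ we get {λ}. So FIRST(Q) = {λ, b, c, z}.
FIRST(R): from R->c we get {c}; from R->Q c R z we get {b, c, z}; from R->λ we get {λ}. So FIRST(R) = {λ, b, c, z}.
FOLLOW(R) includes $ since R is the start symbol.
FOLLOW(R): in R->Q c R z, R is followed by z with FIRST {z}; in Q->b R c, R is followed by c with FIRST {c}. Thus FOLLOW(R) = {$, c, z}.
FOLLOW(Q): in R->Q c R z, Q is followed by c R z with FIRST {c}; in Q->c Q P, Q is followed by P with FIRST {λ, b, z}; in Q->c Q P, the suffix after Q is nullable (adds nothing new); in Q->P Q, the suffix after Q is empty (adds nothing new); in P->b Q z, Q is followed by z with FIRST {z}. Thus FOLLOW(Q) = {b, c, z}.
FOLLOW(P): in Q->c Q P, the suffix after P is empty, so FOLLOW(P) ⊇ FOLLOW(Q) = {b, c, z}; in Q->P Q, P is followed by Q with FIRST {λ, b, c, z}; in Q->P Q, the suffix after P is nullable, so FOLLOW(P) ⊇ FOLLOW(Q) = {b, c, z}; in P->z P P b (occurrence 1), P is followed by P b with FIRST {b, z}; in P->z P P b (occurrence 2), P is followed by b with FIRST {b}. Thus FOLLOW(P) = {b, c, z}.

{b, c, z}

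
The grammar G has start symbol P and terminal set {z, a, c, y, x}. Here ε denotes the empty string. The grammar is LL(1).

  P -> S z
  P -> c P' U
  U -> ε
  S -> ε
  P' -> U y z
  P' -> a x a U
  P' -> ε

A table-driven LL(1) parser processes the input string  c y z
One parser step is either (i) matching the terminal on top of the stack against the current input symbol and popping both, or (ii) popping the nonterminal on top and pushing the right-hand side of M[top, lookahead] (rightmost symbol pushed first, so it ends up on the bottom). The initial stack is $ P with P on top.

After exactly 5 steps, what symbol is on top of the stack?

     Stack      Input    Action
  1  $ P        c y z $  expand P -> c P' U
  2  $ U P' c   c y z $  match c
  3  $ U P'     y z $    expand P' -> U y z
  4  $ U z y U  y z $    expand U -> ε
  5  $ U z y    y z $    match y
Stack after step 5: $ U z (top = z).

z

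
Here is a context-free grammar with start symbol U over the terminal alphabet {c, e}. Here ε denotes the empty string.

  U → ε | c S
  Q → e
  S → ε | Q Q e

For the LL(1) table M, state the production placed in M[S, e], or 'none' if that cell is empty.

FIRST(U) = {ε, c}
FIRST(Q) = {e}
FIRST(S) = {ε, e}  (via Q Q e)
FOLLOW(U) includes $ since U is the start symbol.
FOLLOW(U): U appears on no right-hand side. Thus FOLLOW(U) = {$}.
FOLLOW(S): in U→c S, the suffix after S is empty, so FOLLOW(S) ⊇ FOLLOW(U) = {$}. Thus FOLLOW(S) = {$}.
For S → ε: FIRST(ε) = {ε}, so it goes in M[S, t] for t ∈ {}; since ε ∈ FIRST, also for every t ∈ FOLLOW(S) = {$}.
For S → Q Q e: FIRST(Q Q e) = {e}, so it goes in M[S, t] for t ∈ {e}.

S → Q Q e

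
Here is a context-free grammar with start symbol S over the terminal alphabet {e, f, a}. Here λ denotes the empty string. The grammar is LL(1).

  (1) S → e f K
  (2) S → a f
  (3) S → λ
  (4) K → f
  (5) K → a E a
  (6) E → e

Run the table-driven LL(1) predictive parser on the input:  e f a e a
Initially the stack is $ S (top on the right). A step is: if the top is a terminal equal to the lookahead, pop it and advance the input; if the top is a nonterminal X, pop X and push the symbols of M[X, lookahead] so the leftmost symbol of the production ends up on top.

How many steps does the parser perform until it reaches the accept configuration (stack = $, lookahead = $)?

step 1: stack=$ S  input=e f a e a $  — expand S → e f K
step 2: stack=$ K f e  input=e f a e a $  — match e
step 3: stack=$ K f  input=f a e a $  — match f
step 4: stack=$ K  input=a e a $  — expand K → a E a
step 5: stack=$ a E a  input=a e a $  — match a
step 6: stack=$ a E  input=e a $  — expand E → e
step 7: stack=$ a e  input=e a $  — match e
step 8: stack=$ a  input=a $  — match a
Accept reached after 8 steps.

8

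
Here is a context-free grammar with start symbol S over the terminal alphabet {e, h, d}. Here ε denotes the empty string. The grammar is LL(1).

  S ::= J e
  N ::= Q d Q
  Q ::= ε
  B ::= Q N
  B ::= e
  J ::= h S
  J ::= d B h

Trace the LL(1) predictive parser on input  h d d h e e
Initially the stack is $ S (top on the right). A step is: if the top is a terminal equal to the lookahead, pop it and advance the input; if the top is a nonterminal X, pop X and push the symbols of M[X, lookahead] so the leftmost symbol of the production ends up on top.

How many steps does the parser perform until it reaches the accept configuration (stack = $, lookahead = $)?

15

      Stack          Input          Action
   1  $ S            h d d h e e $  expand S ::= J e
   2  $ e J          h d d h e e $  expand J ::= h S
   3  $ e S h        h d d h e e $  match h
   4  $ e S          d d h e e $    expand S ::= J e
   5  $ e e J        d d h e e $    expand J ::= d B h
   6  $ e e h B d    d d h e e $    match d
   7  $ e e h B      d h e e $      expand B ::= Q N
   8  $ e e h N Q    d h e e $      expand Q ::= ε
   9  $ e e h N      d h e e $      expand N ::= Q d Q
  10  $ e e h Q d Q  d h e e $      expand Q ::= ε
  11  $ e e h Q d    d h e e $      match d
  12  $ e e h Q      h e e $        expand Q ::= ε
  13  $ e e h        h e e $        match h
  14  $ e e          e e $          match e
  15  $ e            e $            match e
Accept reached after 15 steps.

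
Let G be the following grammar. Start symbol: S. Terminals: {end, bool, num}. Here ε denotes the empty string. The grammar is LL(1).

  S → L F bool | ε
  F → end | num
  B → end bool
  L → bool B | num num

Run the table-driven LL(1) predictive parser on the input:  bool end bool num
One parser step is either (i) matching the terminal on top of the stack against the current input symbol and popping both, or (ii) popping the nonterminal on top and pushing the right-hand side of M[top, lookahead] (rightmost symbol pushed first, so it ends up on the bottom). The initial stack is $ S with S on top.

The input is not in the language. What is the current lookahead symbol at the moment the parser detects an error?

step 1: stack=$ S  input=bool end bool num $  — expand S → L F bool
step 2: stack=$ bool F L  input=bool end bool num $  — expand L → bool B
step 3: stack=$ bool F B bool  input=bool end bool num $  — match bool
step 4: stack=$ bool F B  input=end bool num $  — expand B → end bool
step 5: stack=$ bool F bool end  input=end bool num $  — match end
step 6: stack=$ bool F bool  input=bool num $  — match bool
step 7: stack=$ bool F  input=num $  — expand F → num
step 8: stack=$ bool num  input=num $  — match num
step 9: stack=$ bool  input=$  — error: top is terminal bool but lookahead is $

$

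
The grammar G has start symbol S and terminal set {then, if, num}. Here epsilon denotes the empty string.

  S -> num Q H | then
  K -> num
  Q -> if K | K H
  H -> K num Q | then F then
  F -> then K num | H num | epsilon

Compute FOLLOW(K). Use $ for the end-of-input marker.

{$, num, then}

FIRST(S): from S->num Q H we get {num}; from S->then we get {then}. So FIRST(S) = {num, then}.
FIRST(K): from K->num we get {num}. So FIRST(K) = {num}.
FIRST(Q): from Q->if K we get {if}; from Q->K H we get {num}. So FIRST(Q) = {if, num}.
FIRST(H): from H->K num Q we get {num}; from H->then F then we get {then}. So FIRST(H) = {num, then}.
FIRST(F): from F->then K num we get {then}; from F->H num we get {num, then}; from F->epsilon we get {epsilon}. So FIRST(F) = {epsilon, num, then}.
FOLLOW(S) includes $ since S is the start symbol.
FOLLOW(S): S appears on no right-hand side. Thus FOLLOW(S) = {$}.
FOLLOW(F): in H->then F then, F is followed by then with FIRST {then}. Thus FOLLOW(F) = {then}.
FOLLOW(K): in Q->if K, the suffix after K is empty, so FOLLOW(K) ⊇ FOLLOW(Q) = {$, num, then}; in Q->K H, K is followed by H with FIRST {num, then}; in H->K num Q, K is followed by num Q with FIRST {num}; in F->then K num, K is followed by num with FIRST {num}. Thus FOLLOW(K) = {$, num, then}.
FOLLOW(Q): in S->num Q H, Q is followed by H with FIRST {num, then}; in H->K num Q, the suffix after Q is empty, so FOLLOW(Q) ⊇ FOLLOW(H) = {$, num, then}. Thus FOLLOW(Q) = {$, num, then}.
FOLLOW(H): in S->num Q H, the suffix after H is empty, so FOLLOW(H) ⊇ FOLLOW(S) = {$}; in Q->K H, the suffix after H is empty, so FOLLOW(H) ⊇ FOLLOW(Q) = {$, num, then}; in F->H num, H is followed by num with FIRST {num}. Thus FOLLOW(H) = {$, num, then}.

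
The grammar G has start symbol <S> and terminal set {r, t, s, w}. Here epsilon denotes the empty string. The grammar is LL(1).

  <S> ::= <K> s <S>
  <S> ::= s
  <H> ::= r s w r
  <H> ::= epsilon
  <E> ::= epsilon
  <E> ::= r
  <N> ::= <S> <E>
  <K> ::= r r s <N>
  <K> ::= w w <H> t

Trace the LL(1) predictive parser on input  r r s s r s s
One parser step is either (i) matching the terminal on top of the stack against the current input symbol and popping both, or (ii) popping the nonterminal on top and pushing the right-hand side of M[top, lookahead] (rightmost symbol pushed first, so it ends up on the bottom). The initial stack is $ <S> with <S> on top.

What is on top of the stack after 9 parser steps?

step 1: stack=$ <S>  input=r r s s r s s $  — expand <S> ::= <K> s <S>
step 2: stack=$ <S> s <K>  input=r r s s r s s $  — expand <K> ::= r r s <N>
step 3: stack=$ <S> s <N> s r r  input=r r s s r s s $  — match r
step 4: stack=$ <S> s <N> s r  input=r s s r s s $  — match r
step 5: stack=$ <S> s <N> s  input=s s r s s $  — match s
step 6: stack=$ <S> s <N>  input=s r s s $  — expand <N> ::= <S> <E>
step 7: stack=$ <S> s <E> <S>  input=s r s s $  — expand <S> ::= s
step 8: stack=$ <S> s <E> s  input=s r s s $  — match s
step 9: stack=$ <S> s <E>  input=r s s $  — expand <E> ::= r
Stack after step 9: $ <S> s r (top = r).

r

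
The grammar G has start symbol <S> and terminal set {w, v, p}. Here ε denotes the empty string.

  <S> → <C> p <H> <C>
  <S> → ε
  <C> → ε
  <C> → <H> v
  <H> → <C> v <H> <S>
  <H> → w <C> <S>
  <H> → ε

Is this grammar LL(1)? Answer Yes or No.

No

FIRST(<S>) = {ε, p, v, w}
FIRST(<C>) = {ε, v, w}
FIRST(<H>) = {ε, v, w}
FOLLOW(<S>) = {$, p, v, w}
FOLLOW(<C>) = {$, p, v, w}
FOLLOW(<H>) = {$, p, v, w}
Cell M[<C>, v] receives both <C> → ε and <C> → <H> v — the grammar is not LL(1).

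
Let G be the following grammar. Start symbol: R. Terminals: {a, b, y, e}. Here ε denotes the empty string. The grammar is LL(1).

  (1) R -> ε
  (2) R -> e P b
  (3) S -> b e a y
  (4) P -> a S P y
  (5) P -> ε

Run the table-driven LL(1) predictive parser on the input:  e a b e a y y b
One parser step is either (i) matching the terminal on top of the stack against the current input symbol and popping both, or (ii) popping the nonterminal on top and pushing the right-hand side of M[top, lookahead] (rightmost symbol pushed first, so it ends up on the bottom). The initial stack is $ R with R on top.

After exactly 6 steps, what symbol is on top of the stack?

     Stack            Input              Action
  1  $ R              e a b e a y y b $  expand R -> e P b
  2  $ b P e          e a b e a y y b $  match e
  3  $ b P            a b e a y y b $    expand P -> a S P y
  4  $ b y P S a      a b e a y y b $    match a
  5  $ b y P S        b e a y y b $      expand S -> b e a y
  6  $ b y P y a e b  b e a y y b $      match b
Stack after step 6: $ b y P y a e (top = e).

e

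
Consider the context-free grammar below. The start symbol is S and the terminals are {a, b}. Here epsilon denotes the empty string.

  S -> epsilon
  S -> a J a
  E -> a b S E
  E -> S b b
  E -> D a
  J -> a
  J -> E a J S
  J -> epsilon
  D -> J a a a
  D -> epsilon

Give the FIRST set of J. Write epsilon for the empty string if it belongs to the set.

{epsilon, a, b}

FIRST(S) = {epsilon, a}
FIRST(E) = {a, b}  (via S b b, D a)
FIRST(J) = {epsilon, a, b}  (via E a J S)
FIRST(D) = {epsilon, a, b}  (via J a a a)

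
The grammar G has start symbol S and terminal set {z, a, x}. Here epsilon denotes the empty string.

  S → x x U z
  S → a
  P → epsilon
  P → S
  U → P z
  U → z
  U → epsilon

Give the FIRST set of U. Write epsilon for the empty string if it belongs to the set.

{epsilon, a, x, z}

FIRST(S): from S→x x U z we get {x}; from S→a we get {a}. So FIRST(S) = {a, x}.
FIRST(P): from P→epsilon we get {epsilon}; from P→S we get {a, x}. So FIRST(P) = {epsilon, a, x}.
FIRST(U): from U→P z we get {a, x, z}; from U→z we get {z}; from U→epsilon we get {epsilon}. So FIRST(U) = {epsilon, a, x, z}.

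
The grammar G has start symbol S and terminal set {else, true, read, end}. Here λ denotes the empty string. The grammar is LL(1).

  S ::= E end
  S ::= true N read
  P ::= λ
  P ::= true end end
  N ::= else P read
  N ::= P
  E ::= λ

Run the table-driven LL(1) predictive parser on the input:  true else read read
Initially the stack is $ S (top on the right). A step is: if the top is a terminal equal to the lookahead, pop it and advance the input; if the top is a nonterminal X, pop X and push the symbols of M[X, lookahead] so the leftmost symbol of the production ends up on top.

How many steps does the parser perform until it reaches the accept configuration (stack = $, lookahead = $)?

     Stack               Input                  Action
  1  $ S                 true else read read $  expand S ::= true N read
  2  $ read N true       true else read read $  match true
  3  $ read N            else read read $       expand N ::= else P read
  4  $ read read P else  else read read $       match else
  5  $ read read P       read read $            expand P ::= λ
  6  $ read read         read read $            match read
  7  $ read              read $                 match read
Accept reached after 7 steps.

7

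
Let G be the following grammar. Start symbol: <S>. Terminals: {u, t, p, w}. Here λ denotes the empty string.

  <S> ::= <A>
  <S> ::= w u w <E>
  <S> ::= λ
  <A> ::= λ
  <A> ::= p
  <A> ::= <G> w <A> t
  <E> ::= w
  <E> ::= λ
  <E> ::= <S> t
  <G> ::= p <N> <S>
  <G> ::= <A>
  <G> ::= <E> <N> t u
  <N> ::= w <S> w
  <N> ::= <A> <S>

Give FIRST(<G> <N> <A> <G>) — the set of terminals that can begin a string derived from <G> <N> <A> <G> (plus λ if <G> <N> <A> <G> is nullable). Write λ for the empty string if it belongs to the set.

{λ, p, t, w}

FIRST(<S>): from <S>::=<A> we get {λ, p, t, w}; from <S>::=w u w <E> we get {w}; from <S>::=λ we get {λ}. So FIRST(<S>) = {λ, p, t, w}.
FIRST(<E>): from <E>::=w we get {w}; from <E>::=λ we get {λ}; from <E>::=<S> t we get {p, t, w}. So FIRST(<E>) = {λ, p, t, w}.
FIRST(<A>): from <A>::=λ we get {λ}; from <A>::=p we get {p}; from <A>::=<G> w <A> t we get {p, t, w}. So FIRST(<A>) = {λ, p, t, w}.
FIRST(<N>): from <N>::=w <S> w we get {w}; from <N>::=<A> <S> we get {λ, p, t, w}. So FIRST(<N>) = {λ, p, t, w}.
FIRST(<G>): from <G>::=p <N> <S> we get {p}; from <G>::=<A> we get {λ, p, t, w}; from <G>::=<E> <N> t u we get {p, t, w}. So FIRST(<G>) = {λ, p, t, w}.
FIRST(<G> <N> <A> <G>): take FIRST of each symbol in turn, carrying on past any symbol whose FIRST contains λ; result {λ, p, t, w}.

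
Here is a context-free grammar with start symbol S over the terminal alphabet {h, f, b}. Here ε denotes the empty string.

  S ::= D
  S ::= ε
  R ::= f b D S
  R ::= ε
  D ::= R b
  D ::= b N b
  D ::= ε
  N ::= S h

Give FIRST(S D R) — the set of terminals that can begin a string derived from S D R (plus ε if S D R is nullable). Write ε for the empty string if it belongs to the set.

{ε, b, f}

FIRST(R) = {ε, f}
FIRST(D) = {ε, b, f}  (via R b)
FIRST(S) = {ε, b, f}  (via D)
FIRST(N) = {b, f, h}  (via S h)
FIRST(S D R): take FIRST of each symbol in turn, carrying on past any symbol whose FIRST contains ε; result {ε, b, f}.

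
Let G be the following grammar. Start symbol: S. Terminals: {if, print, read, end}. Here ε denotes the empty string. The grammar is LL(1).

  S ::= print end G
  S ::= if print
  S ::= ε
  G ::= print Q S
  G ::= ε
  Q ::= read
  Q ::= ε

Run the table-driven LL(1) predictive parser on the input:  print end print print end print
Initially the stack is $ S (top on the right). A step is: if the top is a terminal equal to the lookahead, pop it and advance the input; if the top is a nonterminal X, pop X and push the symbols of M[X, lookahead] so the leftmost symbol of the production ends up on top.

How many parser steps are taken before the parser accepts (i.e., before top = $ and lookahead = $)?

13

step 1: stack=$ S  input=print end print print end print $  — expand S ::= print end G
step 2: stack=$ G end print  input=print end print print end print $  — match print
step 3: stack=$ G end  input=end print print end print $  — match end
step 4: stack=$ G  input=print print end print $  — expand G ::= print Q S
step 5: stack=$ S Q print  input=print print end print $  — match print
step 6: stack=$ S Q  input=print end print $  — expand Q ::= ε
step 7: stack=$ S  input=print end print $  — expand S ::= print end G
step 8: stack=$ G end print  input=print end print $  — match print
step 9: stack=$ G end  input=end print $  — match end
step 10: stack=$ G  input=print $  — expand G ::= print Q S
step 11: stack=$ S Q print  input=print $  — match print
step 12: stack=$ S Q  input=$  — expand Q ::= ε
step 13: stack=$ S  input=$  — expand S ::= ε
Accept reached after 13 steps.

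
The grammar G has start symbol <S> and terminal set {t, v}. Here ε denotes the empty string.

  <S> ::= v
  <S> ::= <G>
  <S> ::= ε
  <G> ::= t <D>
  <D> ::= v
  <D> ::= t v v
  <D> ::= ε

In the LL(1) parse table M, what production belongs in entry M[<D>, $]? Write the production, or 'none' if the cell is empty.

<D> ::= ε

FIRST(<G>): from <G>::=t <D> we get {t}. So FIRST(<G>) = {t}.
FIRST(<D>): from <D>::=v we get {v}; from <D>::=t v v we get {t}; from <D>::=ε we get {ε}. So FIRST(<D>) = {ε, t, v}.
FIRST(<S>): from <S>::=v we get {v}; from <S>::=<G> we get {t}; from <S>::=ε we get {ε}. So FIRST(<S>) = {ε, t, v}.
FOLLOW(<S>) includes $ since <S> is the start symbol.
FOLLOW(<G>): in <S>::=<G>, the suffix after <G> is empty, so FOLLOW(<G>) ⊇ FOLLOW(<S>) = {$}. Thus FOLLOW(<G>) = {$}.
FOLLOW(<D>): in <G>::=t <D>, the suffix after <D> is empty, so FOLLOW(<D>) ⊇ FOLLOW(<G>) = {$}. Thus FOLLOW(<D>) = {$}.
For <D> ::= v: FIRST(v) = {v}, so it goes in M[<D>, t] for t ∈ {v}.
For <D> ::= t v v: FIRST(t v v) = {t}, so it goes in M[<D>, t] for t ∈ {t}.
For <D> ::= ε: FIRST(ε) = {ε}, so it goes in M[<D>, t] for t ∈ {}; since ε ∈ FIRST, also for every t ∈ FOLLOW(<D>) = {$}.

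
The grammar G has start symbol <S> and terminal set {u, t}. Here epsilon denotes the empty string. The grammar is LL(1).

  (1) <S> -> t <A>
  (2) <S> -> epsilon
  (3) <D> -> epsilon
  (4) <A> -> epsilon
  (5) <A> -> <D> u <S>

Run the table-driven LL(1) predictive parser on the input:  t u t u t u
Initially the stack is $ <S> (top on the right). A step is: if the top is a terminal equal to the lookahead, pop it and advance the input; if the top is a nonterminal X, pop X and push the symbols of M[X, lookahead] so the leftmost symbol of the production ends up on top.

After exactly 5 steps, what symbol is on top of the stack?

step 1: stack=$ <S>  input=t u t u t u $  — expand <S> -> t <A>
step 2: stack=$ <A> t  input=t u t u t u $  — match t
step 3: stack=$ <A>  input=u t u t u $  — expand <A> -> <D> u <S>
step 4: stack=$ <S> u <D>  input=u t u t u $  — expand <D> -> epsilon
step 5: stack=$ <S> u  input=u t u t u $  — match u
Stack after step 5: $ <S> (top = <S>).

<S>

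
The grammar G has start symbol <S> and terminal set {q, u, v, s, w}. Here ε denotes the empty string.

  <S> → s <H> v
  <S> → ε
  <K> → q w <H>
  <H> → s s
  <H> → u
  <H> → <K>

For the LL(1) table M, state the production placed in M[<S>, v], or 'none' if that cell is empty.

none

FIRST(<S>): from <S>→s <H> v we get {s}; from <S>→ε we get {ε}. So FIRST(<S>) = {ε, s}.
FIRST(<K>): from <K>→q w <H> we get {q}. So FIRST(<K>) = {q}.
FIRST(<H>): from <H>→s s we get {s}; from <H>→u we get {u}; from <H>→<K> we get {q}. So FIRST(<H>) = {q, s, u}.
FOLLOW(<S>) includes $ since <S> is the start symbol.
FOLLOW(<S>): <S> appears on no right-hand side. Thus FOLLOW(<S>) = {$}.
For <S> → s <H> v: FIRST(s <H> v) = {s}, so it goes in M[<S>, t] for t ∈ {s}.
For <S> → ε: FIRST(ε) = {ε}, so it goes in M[<S>, t] for t ∈ {}; since ε ∈ FIRST, also for every t ∈ FOLLOW(<S>) = {$}.
None of these place a production in M[<S>, v].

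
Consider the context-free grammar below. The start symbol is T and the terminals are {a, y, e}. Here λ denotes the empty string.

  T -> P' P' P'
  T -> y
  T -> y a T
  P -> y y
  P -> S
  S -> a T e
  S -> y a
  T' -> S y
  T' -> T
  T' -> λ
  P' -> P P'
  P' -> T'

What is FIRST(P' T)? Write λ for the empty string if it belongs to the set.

FIRST(S): from S->a T e we get {a}; from S->y a we get {y}. So FIRST(S) = {a, y}.
FIRST(P): from P->y y we get {y}; from P->S we get {a, y}. So FIRST(P) = {a, y}.
FIRST(T): from T->P' P' P' we get {λ, a, y}; from T->y we get {y}; from T->y a T we get {y}. So FIRST(T) = {λ, a, y}.
FIRST(T'): from T'->S y we get {a, y}; from T'->T we get {λ, a, y}; from T'->λ we get {λ}. So FIRST(T') = {λ, a, y}.
FIRST(P'): from P'->P P' we get {a, y}; from P'->T' we get {λ, a, y}. So FIRST(P') = {λ, a, y}.
FIRST(P' T): take FIRST of each symbol in turn, carrying on past any symbol whose FIRST contains λ; result {λ, a, y}.

{λ, a, y}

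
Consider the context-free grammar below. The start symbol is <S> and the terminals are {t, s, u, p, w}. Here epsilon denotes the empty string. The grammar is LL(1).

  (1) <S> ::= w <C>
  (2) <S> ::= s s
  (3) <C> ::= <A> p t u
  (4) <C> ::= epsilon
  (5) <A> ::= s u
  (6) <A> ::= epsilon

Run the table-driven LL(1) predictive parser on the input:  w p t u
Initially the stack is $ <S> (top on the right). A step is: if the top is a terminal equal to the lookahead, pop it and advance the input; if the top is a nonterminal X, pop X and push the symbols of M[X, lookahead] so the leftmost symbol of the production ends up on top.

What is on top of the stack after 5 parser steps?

     Stack        Input      Action
  1  $ <S>        w p t u $  expand <S> ::= w <C>
  2  $ <C> w      w p t u $  match w
  3  $ <C>        p t u $    expand <C> ::= <A> p t u
  4  $ u t p <A>  p t u $    expand <A> ::= epsilon
  5  $ u t p      p t u $    match p
Stack after step 5: $ u t (top = t).

t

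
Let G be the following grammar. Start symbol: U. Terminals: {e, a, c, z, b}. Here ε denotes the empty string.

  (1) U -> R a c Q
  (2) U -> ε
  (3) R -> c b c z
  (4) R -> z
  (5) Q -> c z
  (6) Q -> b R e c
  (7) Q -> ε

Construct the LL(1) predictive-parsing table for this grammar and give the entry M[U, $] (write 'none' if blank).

U -> ε

FIRST(R): from R->c b c z we get {c}; from R->z we get {z}. So FIRST(R) = {c, z}.
FIRST(Q): from Q->c z we get {c}; from Q->b R e c we get {b}; from Q->ε we get {ε}. So FIRST(Q) = {ε, b, c}.
FIRST(U): from U->R a c Q we get {c, z}; from U->ε we get {ε}. So FIRST(U) = {ε, c, z}.
FOLLOW(U) includes $ since U is the start symbol.
FOLLOW(U): U appears on no right-hand side. Thus FOLLOW(U) = {$}.
For U -> R a c Q: FIRST(R a c Q) = {c, z}, so it goes in M[U, t] for t ∈ {c, z}.
For U -> ε: FIRST(ε) = {ε}, so it goes in M[U, t] for t ∈ {}; since ε ∈ FIRST, also for every t ∈ FOLLOW(U) = {$}.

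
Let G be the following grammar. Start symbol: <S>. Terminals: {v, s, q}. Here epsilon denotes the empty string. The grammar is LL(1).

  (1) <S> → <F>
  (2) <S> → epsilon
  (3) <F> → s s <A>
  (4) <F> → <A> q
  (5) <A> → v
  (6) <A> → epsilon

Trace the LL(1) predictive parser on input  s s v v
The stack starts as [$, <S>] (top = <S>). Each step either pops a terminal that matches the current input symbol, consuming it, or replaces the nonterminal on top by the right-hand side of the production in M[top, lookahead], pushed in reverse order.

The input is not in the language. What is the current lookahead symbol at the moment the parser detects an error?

v

step 1: stack=$ <S>  input=s s v v $  — expand <S> → <F>
step 2: stack=$ <F>  input=s s v v $  — expand <F> → s s <A>
step 3: stack=$ <A> s s  input=s s v v $  — match s
step 4: stack=$ <A> s  input=s v v $  — match s
step 5: stack=$ <A>  input=v v $  — expand <A> → v
step 6: stack=$ v  input=v v $  — match v
step 7: stack=$  input=v $  — error: stack empty but input remains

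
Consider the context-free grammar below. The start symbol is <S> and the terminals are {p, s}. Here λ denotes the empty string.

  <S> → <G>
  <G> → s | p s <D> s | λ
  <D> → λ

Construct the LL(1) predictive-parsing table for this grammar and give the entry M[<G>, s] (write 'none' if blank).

FIRST(<G>) = {λ, p, s}
FIRST(<D>) = {λ}
FIRST(<S>) = {λ, p, s}  (via <G>)
FOLLOW(<S>) includes $ since <S> is the start symbol.
FOLLOW(<S>): <S> appears on no right-hand side. Thus FOLLOW(<S>) = {$}.
FOLLOW(<G>): in <S>→<G>, the suffix after <G> is empty, so FOLLOW(<G>) ⊇ FOLLOW(<S>) = {$}. Thus FOLLOW(<G>) = {$}.
For <G> → s: FIRST(s) = {s}, so it goes in M[<G>, t] for t ∈ {s}.
For <G> → p s <D> s: FIRST(p s <D> s) = {p}, so it goes in M[<G>, t] for t ∈ {p}.
For <G> → λ: FIRST(λ) = {λ}, so it goes in M[<G>, t] for t ∈ {}; since λ ∈ FIRST, also for every t ∈ FOLLOW(<G>) = {$}.

<G> → s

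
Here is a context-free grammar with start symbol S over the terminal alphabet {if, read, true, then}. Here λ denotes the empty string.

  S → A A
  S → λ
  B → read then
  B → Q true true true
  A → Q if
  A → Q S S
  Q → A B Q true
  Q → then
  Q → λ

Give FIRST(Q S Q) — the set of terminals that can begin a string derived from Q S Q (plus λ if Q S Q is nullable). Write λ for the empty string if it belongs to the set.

{λ, if, read, then, true}

FIRST(S) = {λ, if, read, then, true}  (via A A)
FIRST(B) = {if, read, then, true}  (via Q true true true)
FIRST(A) = {λ, if, read, then, true}  (via Q if, Q S S)
FIRST(Q) = {λ, if, read, then, true}  (via A B Q true)
FIRST(Q S Q): take FIRST of each symbol in turn, carrying on past any symbol whose FIRST contains λ; result {λ, if, read, then, true}.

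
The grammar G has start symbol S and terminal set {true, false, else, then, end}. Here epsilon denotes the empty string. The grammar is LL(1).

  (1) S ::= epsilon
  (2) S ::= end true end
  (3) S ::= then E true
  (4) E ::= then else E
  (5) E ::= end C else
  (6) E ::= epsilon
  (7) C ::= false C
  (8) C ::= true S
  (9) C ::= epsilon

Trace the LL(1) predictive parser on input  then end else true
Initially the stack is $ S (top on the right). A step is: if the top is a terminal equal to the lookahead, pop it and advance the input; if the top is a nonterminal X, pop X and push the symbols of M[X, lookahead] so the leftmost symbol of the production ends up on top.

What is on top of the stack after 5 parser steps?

else

step 1: stack=$ S  input=then end else true $  — expand S ::= then E true
step 2: stack=$ true E then  input=then end else true $  — match then
step 3: stack=$ true E  input=end else true $  — expand E ::= end C else
step 4: stack=$ true else C end  input=end else true $  — match end
step 5: stack=$ true else C  input=else true $  — expand C ::= epsilon
Stack after step 5: $ true else (top = else).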